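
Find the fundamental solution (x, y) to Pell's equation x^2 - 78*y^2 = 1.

First expand sqrt(78) as a continued fraction. With x_i = (sqrt(78) + m_i)/d_i and (m_0, d_0) = (0, 1): a_0 = floor(sqrt(78)) = 8, since 8^2 = 64 <= 78 < 81 = 9^2.
Iterate m_{i+1} = d_i*a_i - m_i, d_{i+1} = (78 - m_{i+1}^2)/d_i, a_{i+1} = floor((a_0 + m_{i+1})/d_{i+1}):
  m_1 = 1*8 - 0 = 8, d_1 = (78 - 8^2)/1 = 14/1 = 14, a_1 = floor((8 + 8)/14) = 1.
  m_2 = 14*1 - 8 = 6, d_2 = (78 - 6^2)/14 = 42/14 = 3, a_2 = floor((8 + 6)/3) = 4.
  m_3 = 3*4 - 6 = 6, d_3 = (78 - 6^2)/3 = 42/3 = 14, a_3 = floor((8 + 6)/14) = 1.
  m_4 = 14*1 - 6 = 8, d_4 = (78 - 8^2)/14 = 14/14 = 1, a_4 = floor((8 + 8)/1) = 16.
  m_5 = 1*16 - 8 = 8, d_5 = (78 - 8^2)/1 = 14/1 = 14: (m_5, d_5) = (m_1, d_1) = (8, 14), so from here the quotients repeat a_1, ..., a_4; the period length is 4.
So sqrt(78) = [8; (1, 4, 1, 16)] with period length k = 4.
k is even, so the fundamental solution of x^2 - 78y^2 = 1 is (p_{k-1}, q_{k-1}) = (p_3, q_3); compute convergents through index 3.
Convergents (p_i = a_i*p_{i-1} + p_{i-2}, q_i = a_i*q_{i-1} + q_{i-2} with p_{-2}=0, p_{-1}=1, q_{-2}=1, q_{-1}=0):
  i=0: a_0=8, p_0 = 8*1 + 0 = 8, q_0 = 8*0 + 1 = 1.
  i=1: a_1=1, p_1 = 1*8 + 1 = 9, q_1 = 1*1 + 0 = 1.
  i=2: a_2=4, p_2 = 4*9 + 8 = 44, q_2 = 4*1 + 1 = 5.
  i=3: a_3=1, p_3 = 1*44 + 9 = 53, q_3 = 1*5 + 1 = 6.
Check: 53^2 - 78*6^2 = 2809 - 2808 = 1, so (x, y) = (53, 6) solves the equation, and by the theorem it is the least positive solution.

(x, y) = (53, 6)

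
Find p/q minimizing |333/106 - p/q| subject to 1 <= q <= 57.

Expand x = 333/106 as a continued fraction with the Euclidean algorithm:
  333 = 3*106 + 15, so a_0 = 3.
  106 = 7*15 + 1, so a_1 = 7.
  15 = 15*1 + 0, so a_2 = 15.
so x = [3; 7, 15].
Convergents (p_i = a_i*p_{i-1} + p_{i-2}, q_i = a_i*q_{i-1} + q_{i-2} with p_{-2}=0, p_{-1}=1, q_{-2}=1, q_{-1}=0), until the denominator exceeds 57:
  i=0: a_0=3, p_0 = 3*1 + 0 = 3, q_0 = 3*0 + 1 = 1.
  i=1: a_1=7, p_1 = 7*3 + 1 = 22, q_1 = 7*1 + 0 = 7.
  i=2: a_2=15, p_2 = 15*22 + 3 = 333, q_2 = 15*7 + 1 = 106.
q_2 = 106 > 57, so the last convergent with denominator <= 57 is p_1/q_1 = 22/7.
The closest fraction with denominator <= 57 is either p_1/q_1 or the intermediate fraction (k*p_1 + p_0)/(k*q_1 + q_0) with the largest k >= 1 whose denominator stays <= 57; these approach x as k grows, and every other convergent or intermediate fraction in range is farther away.
Largest k: floor((57 - q_0)/q_1) = floor((57 - 1)/7) = 8.
That gives (8*22 + 3)/(8*7 + 1) = 179/57.
Compare the errors: |x - 22/7| = |333*7 - 22*106|/(106*7) = 1/742, and |x - 179/57| = |333*57 - 179*106|/(106*57) = 7/6042.
Cross-multiplying, 7*742 = 5194 < 6042 = 1*6042, so 7/6042 is smaller: the intermediate fraction 179/57 is closer to x than 22/7.

179/57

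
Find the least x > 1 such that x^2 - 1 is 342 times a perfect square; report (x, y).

(x, y) = (37, 2)

First expand sqrt(342) as a continued fraction. With x_i = (sqrt(342) + m_i)/d_i and (m_0, d_0) = (0, 1): a_0 = floor(sqrt(342)) = 18, since 18^2 = 324 <= 342 < 361 = 19^2.
Iterate m_{i+1} = d_i*a_i - m_i, d_{i+1} = (342 - m_{i+1}^2)/d_i, a_{i+1} = floor((a_0 + m_{i+1})/d_{i+1}):
  m_1 = 1*18 - 0 = 18, d_1 = (342 - 18^2)/1 = 18/1 = 18, a_1 = floor((18 + 18)/18) = 2.
  m_2 = 18*2 - 18 = 18, d_2 = (342 - 18^2)/18 = 18/18 = 1, a_2 = floor((18 + 18)/1) = 36.
  m_3 = 1*36 - 18 = 18, d_3 = (342 - 18^2)/1 = 18/1 = 18: (m_3, d_3) = (m_1, d_1) = (18, 18), so from here the quotients repeat a_1, a_2; the period length is 2.
So sqrt(342) = [18; (2, 36)] with period length k = 2.
k is even, so the fundamental solution of x^2 - 342y^2 = 1 is (p_{k-1}, q_{k-1}) = (p_1, q_1); compute convergents through index 1.
Convergents (p_i = a_i*p_{i-1} + p_{i-2}, q_i = a_i*q_{i-1} + q_{i-2} with p_{-2}=0, p_{-1}=1, q_{-2}=1, q_{-1}=0):
  i=0: a_0=18, p_0 = 18*1 + 0 = 18, q_0 = 18*0 + 1 = 1.
  i=1: a_1=2, p_1 = 2*18 + 1 = 37, q_1 = 2*1 + 0 = 2.
Check: 37^2 - 342*2^2 = 1369 - 1368 = 1, so (x, y) = (37, 2) solves the equation, and by the theorem it is the least positive solution.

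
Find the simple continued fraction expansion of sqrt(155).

Write x_i = (sqrt(155) + m_i)/d_i with (m_0, d_0) = (0, 1). a_0 = floor(sqrt(155)) = 12, since 12^2 = 144 <= 155 < 169 = 13^2.
Iterate m_{i+1} = d_i*a_i - m_i, d_{i+1} = (155 - m_{i+1}^2)/d_i, a_{i+1} = floor((a_0 + m_{i+1})/d_{i+1}):
  m_1 = 1*12 - 0 = 12, d_1 = (155 - 12^2)/1 = 11/1 = 11, a_1 = floor((12 + 12)/11) = 2.
  m_2 = 11*2 - 12 = 10, d_2 = (155 - 10^2)/11 = 55/11 = 5, a_2 = floor((12 + 10)/5) = 4.
  m_3 = 5*4 - 10 = 10, d_3 = (155 - 10^2)/5 = 55/5 = 11, a_3 = floor((12 + 10)/11) = 2.
  m_4 = 11*2 - 10 = 12, d_4 = (155 - 12^2)/11 = 11/11 = 1, a_4 = floor((12 + 12)/1) = 24.
  m_5 = 1*24 - 12 = 12, d_5 = (155 - 12^2)/1 = 11/1 = 11: (m_5, d_5) = (m_1, d_1) = (12, 11), so from here the quotients repeat a_1, ..., a_4; the period length is 4.
Hence the expansion of sqrt(155) is a_0 = 12 followed by the repeating block 2, 4, 2, 24 (period 4).

[12; (2, 4, 2, 24)]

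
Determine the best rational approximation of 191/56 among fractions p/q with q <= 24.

Expand x = 191/56 as a continued fraction with the Euclidean algorithm:
  191 = 3*56 + 23, so a_0 = 3.
  56 = 2*23 + 10, so a_1 = 2.
  23 = 2*10 + 3, so a_2 = 2.
  10 = 3*3 + 1, so a_3 = 3.
  3 = 3*1 + 0, so a_4 = 3.
so x = [3; 2, 2, 3, 3].
Convergents (p_i = a_i*p_{i-1} + p_{i-2}, q_i = a_i*q_{i-1} + q_{i-2} with p_{-2}=0, p_{-1}=1, q_{-2}=1, q_{-1}=0), until the denominator exceeds 24:
  i=0: a_0=3, p_0 = 3*1 + 0 = 3, q_0 = 3*0 + 1 = 1.
  i=1: a_1=2, p_1 = 2*3 + 1 = 7, q_1 = 2*1 + 0 = 2.
  i=2: a_2=2, p_2 = 2*7 + 3 = 17, q_2 = 2*2 + 1 = 5.
  i=3: a_3=3, p_3 = 3*17 + 7 = 58, q_3 = 3*5 + 2 = 17.
  i=4: a_4=3, p_4 = 3*58 + 17 = 191, q_4 = 3*17 + 5 = 56.
q_4 = 56 > 24, so the last convergent with denominator <= 24 is p_3/q_3 = 58/17.
The closest fraction with denominator <= 24 is either p_3/q_3 or the intermediate fraction (k*p_3 + p_2)/(k*q_3 + q_2) with the largest k >= 1 whose denominator stays <= 24; these approach x as k grows, and every other convergent or intermediate fraction in range is farther away.
Largest k: floor((24 - q_2)/q_3) = floor((24 - 5)/17) = 1.
That gives (1*58 + 17)/(1*17 + 5) = 75/22.
Compare the errors: |x - 58/17| = |191*17 - 58*56|/(56*17) = 1/952, and |x - 75/22| = |191*22 - 75*56|/(56*22) = 2/1232.
Cross-multiplying, 1*1232 = 1232 < 1904 = 2*952, so 1/952 is smaller: the convergent 58/17 is closer to x than 75/22.

58/17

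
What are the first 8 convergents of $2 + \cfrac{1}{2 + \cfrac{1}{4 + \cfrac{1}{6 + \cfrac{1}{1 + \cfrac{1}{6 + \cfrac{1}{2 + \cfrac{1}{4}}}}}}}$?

Using the convergent recurrence p_i = a_i*p_{i-1} + p_{i-2}, q_i = a_i*q_{i-1} + q_{i-2} with p_{-2}=0, p_{-1}=1, q_{-2}=1, q_{-1}=0:
  i=0: a_0=2, p_0 = 2*1 + 0 = 2, q_0 = 2*0 + 1 = 1.
  i=1: a_1=2, p_1 = 2*2 + 1 = 5, q_1 = 2*1 + 0 = 2.
  i=2: a_2=4, p_2 = 4*5 + 2 = 22, q_2 = 4*2 + 1 = 9.
  i=3: a_3=6, p_3 = 6*22 + 5 = 137, q_3 = 6*9 + 2 = 56.
  i=4: a_4=1, p_4 = 1*137 + 22 = 159, q_4 = 1*56 + 9 = 65.
  i=5: a_5=6, p_5 = 6*159 + 137 = 1091, q_5 = 6*65 + 56 = 446.
  i=6: a_6=2, p_6 = 2*1091 + 159 = 2341, q_6 = 2*446 + 65 = 957.
  i=7: a_7=4, p_7 = 4*2341 + 1091 = 10455, q_7 = 4*957 + 446 = 4274.

2/1, 5/2, 22/9, 137/56, 159/65, 1091/446, 2341/957, 10455/4274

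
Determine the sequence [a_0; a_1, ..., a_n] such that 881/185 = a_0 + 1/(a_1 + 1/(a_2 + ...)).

[4; 1, 3, 4, 1, 8]

Run the Euclidean algorithm on 881 and 185; the successive quotients are the partial quotients a_0, a_1, ... (each step inverts the fractional part left over by the previous one):
  881 = 4*185 + 141, so a_0 = 4.
  185 = 1*141 + 44, so a_1 = 1.
  141 = 3*44 + 9, so a_2 = 3.
  44 = 4*9 + 8, so a_3 = 4.
  9 = 1*8 + 1, so a_4 = 1.
  8 = 8*1 + 0, so a_5 = 8.
The remainder reaches 0 after 6 divisions, so the expansion has 6 partial quotients, read off in order.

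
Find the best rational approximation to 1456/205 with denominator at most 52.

Expand x = 1456/205 as a continued fraction with the Euclidean algorithm:
  1456 = 7*205 + 21, so a_0 = 7.
  205 = 9*21 + 16, so a_1 = 9.
  21 = 1*16 + 5, so a_2 = 1.
  16 = 3*5 + 1, so a_3 = 3.
  5 = 5*1 + 0, so a_4 = 5.
so x = [7; 9, 1, 3, 5].
Convergents (p_i = a_i*p_{i-1} + p_{i-2}, q_i = a_i*q_{i-1} + q_{i-2} with p_{-2}=0, p_{-1}=1, q_{-2}=1, q_{-1}=0), until the denominator exceeds 52:
  i=0: a_0=7, p_0 = 7*1 + 0 = 7, q_0 = 7*0 + 1 = 1.
  i=1: a_1=9, p_1 = 9*7 + 1 = 64, q_1 = 9*1 + 0 = 9.
  i=2: a_2=1, p_2 = 1*64 + 7 = 71, q_2 = 1*9 + 1 = 10.
  i=3: a_3=3, p_3 = 3*71 + 64 = 277, q_3 = 3*10 + 9 = 39.
  i=4: a_4=5, p_4 = 5*277 + 71 = 1456, q_4 = 5*39 + 10 = 205.
q_4 = 205 > 52, so the last convergent with denominator <= 52 is p_3/q_3 = 277/39.
The closest fraction with denominator <= 52 is either p_3/q_3 or the intermediate fraction (k*p_3 + p_2)/(k*q_3 + q_2) with the largest k >= 1 whose denominator stays <= 52; these approach x as k grows, and every other convergent or intermediate fraction in range is farther away.
Largest k: floor((52 - q_2)/q_3) = floor((52 - 10)/39) = 1.
That gives (1*277 + 71)/(1*39 + 10) = 348/49.
Compare the errors: |x - 277/39| = |1456*39 - 277*205|/(205*39) = 1/7995, and |x - 348/49| = |1456*49 - 348*205|/(205*49) = 4/10045.
Cross-multiplying, 1*10045 = 10045 < 31980 = 4*7995, so 1/7995 is smaller: the convergent 277/39 is closer to x than 348/49.

277/39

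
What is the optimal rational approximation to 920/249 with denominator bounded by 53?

133/36

Expand x = 920/249 as a continued fraction with the Euclidean algorithm:
  920 = 3*249 + 173, so a_0 = 3.
  249 = 1*173 + 76, so a_1 = 1.
  173 = 2*76 + 21, so a_2 = 2.
  76 = 3*21 + 13, so a_3 = 3.
  21 = 1*13 + 8, so a_4 = 1.
  13 = 1*8 + 5, so a_5 = 1.
  8 = 1*5 + 3, so a_6 = 1.
  5 = 1*3 + 2, so a_7 = 1.
  3 = 1*2 + 1, so a_8 = 1.
  2 = 2*1 + 0, so a_9 = 2.
so x = [3; 1, 2, 3, 1, 1, 1, 1, 1, 2].
Convergents (p_i = a_i*p_{i-1} + p_{i-2}, q_i = a_i*q_{i-1} + q_{i-2} with p_{-2}=0, p_{-1}=1, q_{-2}=1, q_{-1}=0), until the denominator exceeds 53:
  i=0: a_0=3, p_0 = 3*1 + 0 = 3, q_0 = 3*0 + 1 = 1.
  i=1: a_1=1, p_1 = 1*3 + 1 = 4, q_1 = 1*1 + 0 = 1.
  i=2: a_2=2, p_2 = 2*4 + 3 = 11, q_2 = 2*1 + 1 = 3.
  i=3: a_3=3, p_3 = 3*11 + 4 = 37, q_3 = 3*3 + 1 = 10.
  i=4: a_4=1, p_4 = 1*37 + 11 = 48, q_4 = 1*10 + 3 = 13.
  i=5: a_5=1, p_5 = 1*48 + 37 = 85, q_5 = 1*13 + 10 = 23.
  i=6: a_6=1, p_6 = 1*85 + 48 = 133, q_6 = 1*23 + 13 = 36.
  i=7: a_7=1, p_7 = 1*133 + 85 = 218, q_7 = 1*36 + 23 = 59.
q_7 = 59 > 53, so the last convergent with denominator <= 53 is p_6/q_6 = 133/36.
The closest fraction with denominator <= 53 is either p_6/q_6 or the intermediate fraction (k*p_6 + p_5)/(k*q_6 + q_5) with the largest k >= 1 whose denominator stays <= 53; these approach x as k grows, and every other convergent or intermediate fraction in range is farther away.
Largest k: floor((53 - q_5)/q_6) = floor((53 - 23)/36) = 0.
Since k = 0, no intermediate fraction beyond p_6/q_6 has denominator <= 53, so the convergent 133/36 is the closest (its error is |920*36 - 133*249|/(249*36) = 3/8964).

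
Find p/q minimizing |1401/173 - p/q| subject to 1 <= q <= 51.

413/51

Expand x = 1401/173 as a continued fraction with the Euclidean algorithm:
  1401 = 8*173 + 17, so a_0 = 8.
  173 = 10*17 + 3, so a_1 = 10.
  17 = 5*3 + 2, so a_2 = 5.
  3 = 1*2 + 1, so a_3 = 1.
  2 = 2*1 + 0, so a_4 = 2.
so x = [8; 10, 5, 1, 2].
Convergents (p_i = a_i*p_{i-1} + p_{i-2}, q_i = a_i*q_{i-1} + q_{i-2} with p_{-2}=0, p_{-1}=1, q_{-2}=1, q_{-1}=0), until the denominator exceeds 51:
  i=0: a_0=8, p_0 = 8*1 + 0 = 8, q_0 = 8*0 + 1 = 1.
  i=1: a_1=10, p_1 = 10*8 + 1 = 81, q_1 = 10*1 + 0 = 10.
  i=2: a_2=5, p_2 = 5*81 + 8 = 413, q_2 = 5*10 + 1 = 51.
  i=3: a_3=1, p_3 = 1*413 + 81 = 494, q_3 = 1*51 + 10 = 61.
q_3 = 61 > 51, so the last convergent with denominator <= 51 is p_2/q_2 = 413/51.
The closest fraction with denominator <= 51 is either p_2/q_2 or the intermediate fraction (k*p_2 + p_1)/(k*q_2 + q_1) with the largest k >= 1 whose denominator stays <= 51; these approach x as k grows, and every other convergent or intermediate fraction in range is farther away.
Largest k: floor((51 - q_1)/q_2) = floor((51 - 10)/51) = 0.
Since k = 0, no intermediate fraction beyond p_2/q_2 has denominator <= 51, so the convergent 413/51 is the closest (its error is |1401*51 - 413*173|/(173*51) = 2/8823).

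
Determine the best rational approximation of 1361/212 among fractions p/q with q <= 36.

199/31

Expand x = 1361/212 as a continued fraction with the Euclidean algorithm:
  1361 = 6*212 + 89, so a_0 = 6.
  212 = 2*89 + 34, so a_1 = 2.
  89 = 2*34 + 21, so a_2 = 2.
  34 = 1*21 + 13, so a_3 = 1.
  21 = 1*13 + 8, so a_4 = 1.
  13 = 1*8 + 5, so a_5 = 1.
  8 = 1*5 + 3, so a_6 = 1.
  5 = 1*3 + 2, so a_7 = 1.
  3 = 1*2 + 1, so a_8 = 1.
  2 = 2*1 + 0, so a_9 = 2.
so x = [6; 2, 2, 1, 1, 1, 1, 1, 1, 2].
Convergents (p_i = a_i*p_{i-1} + p_{i-2}, q_i = a_i*q_{i-1} + q_{i-2} with p_{-2}=0, p_{-1}=1, q_{-2}=1, q_{-1}=0), until the denominator exceeds 36:
  i=0: a_0=6, p_0 = 6*1 + 0 = 6, q_0 = 6*0 + 1 = 1.
  i=1: a_1=2, p_1 = 2*6 + 1 = 13, q_1 = 2*1 + 0 = 2.
  i=2: a_2=2, p_2 = 2*13 + 6 = 32, q_2 = 2*2 + 1 = 5.
  i=3: a_3=1, p_3 = 1*32 + 13 = 45, q_3 = 1*5 + 2 = 7.
  i=4: a_4=1, p_4 = 1*45 + 32 = 77, q_4 = 1*7 + 5 = 12.
  i=5: a_5=1, p_5 = 1*77 + 45 = 122, q_5 = 1*12 + 7 = 19.
  i=6: a_6=1, p_6 = 1*122 + 77 = 199, q_6 = 1*19 + 12 = 31.
  i=7: a_7=1, p_7 = 1*199 + 122 = 321, q_7 = 1*31 + 19 = 50.
q_7 = 50 > 36, so the last convergent with denominator <= 36 is p_6/q_6 = 199/31.
The closest fraction with denominator <= 36 is either p_6/q_6 or the intermediate fraction (k*p_6 + p_5)/(k*q_6 + q_5) with the largest k >= 1 whose denominator stays <= 36; these approach x as k grows, and every other convergent or intermediate fraction in range is farther away.
Largest k: floor((36 - q_5)/q_6) = floor((36 - 19)/31) = 0.
Since k = 0, no intermediate fraction beyond p_6/q_6 has denominator <= 36, so the convergent 199/31 is the closest (its error is |1361*31 - 199*212|/(212*31) = 3/6572).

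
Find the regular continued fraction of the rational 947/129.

[7; 2, 1, 13, 1, 2]

Run the Euclidean algorithm on 947 and 129; the successive quotients are the partial quotients a_0, a_1, ... (each step inverts the fractional part left over by the previous one):
  947 = 7*129 + 44, so a_0 = 7.
  129 = 2*44 + 41, so a_1 = 2.
  44 = 1*41 + 3, so a_2 = 1.
  41 = 13*3 + 2, so a_3 = 13.
  3 = 1*2 + 1, so a_4 = 1.
  2 = 2*1 + 0, so a_5 = 2.
The remainder reaches 0 after 6 divisions, so the expansion has 6 partial quotients, read off in order.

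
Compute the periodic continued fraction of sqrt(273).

Write x_i = (sqrt(273) + m_i)/d_i with (m_0, d_0) = (0, 1). a_0 = floor(sqrt(273)) = 16, since 16^2 = 256 <= 273 < 289 = 17^2.
Iterate m_{i+1} = d_i*a_i - m_i, d_{i+1} = (273 - m_{i+1}^2)/d_i, a_{i+1} = floor((a_0 + m_{i+1})/d_{i+1}):
  m_1 = 1*16 - 0 = 16, d_1 = (273 - 16^2)/1 = 17/1 = 17, a_1 = floor((16 + 16)/17) = 1.
  m_2 = 17*1 - 16 = 1, d_2 = (273 - 1^2)/17 = 272/17 = 16, a_2 = floor((16 + 1)/16) = 1.
  m_3 = 16*1 - 1 = 15, d_3 = (273 - 15^2)/16 = 48/16 = 3, a_3 = floor((16 + 15)/3) = 10.
  m_4 = 3*10 - 15 = 15, d_4 = (273 - 15^2)/3 = 48/3 = 16, a_4 = floor((16 + 15)/16) = 1.
  m_5 = 16*1 - 15 = 1, d_5 = (273 - 1^2)/16 = 272/16 = 17, a_5 = floor((16 + 1)/17) = 1.
  m_6 = 17*1 - 1 = 16, d_6 = (273 - 16^2)/17 = 17/17 = 1, a_6 = floor((16 + 16)/1) = 32.
  m_7 = 1*32 - 16 = 16, d_7 = (273 - 16^2)/1 = 17/1 = 17: (m_7, d_7) = (m_1, d_1) = (16, 17), so from here the quotients repeat a_1, ..., a_6; the period length is 6.
Hence the expansion of sqrt(273) is a_0 = 16 followed by the repeating block 1, 1, 10, 1, 1, 32 (period 6).

[16; (1, 1, 10, 1, 1, 32)]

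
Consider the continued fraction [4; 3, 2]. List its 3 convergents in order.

Using the convergent recurrence p_i = a_i*p_{i-1} + p_{i-2}, q_i = a_i*q_{i-1} + q_{i-2} with p_{-2}=0, p_{-1}=1, q_{-2}=1, q_{-1}=0:
  i=0: a_0=4, p_0 = 4*1 + 0 = 4, q_0 = 4*0 + 1 = 1.
  i=1: a_1=3, p_1 = 3*4 + 1 = 13, q_1 = 3*1 + 0 = 3.
  i=2: a_2=2, p_2 = 2*13 + 4 = 30, q_2 = 2*3 + 1 = 7.

4/1, 13/3, 30/7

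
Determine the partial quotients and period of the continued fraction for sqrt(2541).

[50; (2, 2, 4, 2, 2, 100)]

Write x_i = (sqrt(2541) + m_i)/d_i with (m_0, d_0) = (0, 1). a_0 = floor(sqrt(2541)) = 50, since 50^2 = 2500 <= 2541 < 2601 = 51^2.
Iterate m_{i+1} = d_i*a_i - m_i, d_{i+1} = (2541 - m_{i+1}^2)/d_i, a_{i+1} = floor((a_0 + m_{i+1})/d_{i+1}):
  m_1 = 1*50 - 0 = 50, d_1 = (2541 - 50^2)/1 = 41/1 = 41, a_1 = floor((50 + 50)/41) = 2.
  m_2 = 41*2 - 50 = 32, d_2 = (2541 - 32^2)/41 = 1517/41 = 37, a_2 = floor((50 + 32)/37) = 2.
  m_3 = 37*2 - 32 = 42, d_3 = (2541 - 42^2)/37 = 777/37 = 21, a_3 = floor((50 + 42)/21) = 4.
  m_4 = 21*4 - 42 = 42, d_4 = (2541 - 42^2)/21 = 777/21 = 37, a_4 = floor((50 + 42)/37) = 2.
  m_5 = 37*2 - 42 = 32, d_5 = (2541 - 32^2)/37 = 1517/37 = 41, a_5 = floor((50 + 32)/41) = 2.
  m_6 = 41*2 - 32 = 50, d_6 = (2541 - 50^2)/41 = 41/41 = 1, a_6 = floor((50 + 50)/1) = 100.
  m_7 = 1*100 - 50 = 50, d_7 = (2541 - 50^2)/1 = 41/1 = 41: (m_7, d_7) = (m_1, d_1) = (50, 41), so from here the quotients repeat a_1, ..., a_6; the period length is 6.
Hence the expansion of sqrt(2541) is a_0 = 50 followed by the repeating block 2, 2, 4, 2, 2, 100 (period 6).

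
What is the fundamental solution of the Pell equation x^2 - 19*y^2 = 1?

(x, y) = (170, 39)

First expand sqrt(19) as a continued fraction. With x_i = (sqrt(19) + m_i)/d_i and (m_0, d_0) = (0, 1): a_0 = floor(sqrt(19)) = 4, since 4^2 = 16 <= 19 < 25 = 5^2.
Iterate m_{i+1} = d_i*a_i - m_i, d_{i+1} = (19 - m_{i+1}^2)/d_i, a_{i+1} = floor((a_0 + m_{i+1})/d_{i+1}):
  m_1 = 1*4 - 0 = 4, d_1 = (19 - 4^2)/1 = 3/1 = 3, a_1 = floor((4 + 4)/3) = 2.
  m_2 = 3*2 - 4 = 2, d_2 = (19 - 2^2)/3 = 15/3 = 5, a_2 = floor((4 + 2)/5) = 1.
  m_3 = 5*1 - 2 = 3, d_3 = (19 - 3^2)/5 = 10/5 = 2, a_3 = floor((4 + 3)/2) = 3.
  m_4 = 2*3 - 3 = 3, d_4 = (19 - 3^2)/2 = 10/2 = 5, a_4 = floor((4 + 3)/5) = 1.
  m_5 = 5*1 - 3 = 2, d_5 = (19 - 2^2)/5 = 15/5 = 3, a_5 = floor((4 + 2)/3) = 2.
  m_6 = 3*2 - 2 = 4, d_6 = (19 - 4^2)/3 = 3/3 = 1, a_6 = floor((4 + 4)/1) = 8.
  m_7 = 1*8 - 4 = 4, d_7 = (19 - 4^2)/1 = 3/1 = 3: (m_7, d_7) = (m_1, d_1) = (4, 3), so from here the quotients repeat a_1, ..., a_6; the period length is 6.
So sqrt(19) = [4; (2, 1, 3, 1, 2, 8)] with period length k = 6.
k is even, so the fundamental solution of x^2 - 19y^2 = 1 is (p_{k-1}, q_{k-1}) = (p_5, q_5); compute convergents through index 5.
Convergents (p_i = a_i*p_{i-1} + p_{i-2}, q_i = a_i*q_{i-1} + q_{i-2} with p_{-2}=0, p_{-1}=1, q_{-2}=1, q_{-1}=0):
  i=0: a_0=4, p_0 = 4*1 + 0 = 4, q_0 = 4*0 + 1 = 1.
  i=1: a_1=2, p_1 = 2*4 + 1 = 9, q_1 = 2*1 + 0 = 2.
  i=2: a_2=1, p_2 = 1*9 + 4 = 13, q_2 = 1*2 + 1 = 3.
  i=3: a_3=3, p_3 = 3*13 + 9 = 48, q_3 = 3*3 + 2 = 11.
  i=4: a_4=1, p_4 = 1*48 + 13 = 61, q_4 = 1*11 + 3 = 14.
  i=5: a_5=2, p_5 = 2*61 + 48 = 170, q_5 = 2*14 + 11 = 39.
Check: 170^2 - 19*39^2 = 28900 - 28899 = 1, so (x, y) = (170, 39) solves the equation, and by the theorem it is the least positive solution.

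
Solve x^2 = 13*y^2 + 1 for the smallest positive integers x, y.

First expand sqrt(13) as a continued fraction. With x_i = (sqrt(13) + m_i)/d_i and (m_0, d_0) = (0, 1): a_0 = floor(sqrt(13)) = 3, since 3^2 = 9 <= 13 < 16 = 4^2.
Iterate m_{i+1} = d_i*a_i - m_i, d_{i+1} = (13 - m_{i+1}^2)/d_i, a_{i+1} = floor((a_0 + m_{i+1})/d_{i+1}):
  m_1 = 1*3 - 0 = 3, d_1 = (13 - 3^2)/1 = 4/1 = 4, a_1 = floor((3 + 3)/4) = 1.
  m_2 = 4*1 - 3 = 1, d_2 = (13 - 1^2)/4 = 12/4 = 3, a_2 = floor((3 + 1)/3) = 1.
  m_3 = 3*1 - 1 = 2, d_3 = (13 - 2^2)/3 = 9/3 = 3, a_3 = floor((3 + 2)/3) = 1.
  m_4 = 3*1 - 2 = 1, d_4 = (13 - 1^2)/3 = 12/3 = 4, a_4 = floor((3 + 1)/4) = 1.
  m_5 = 4*1 - 1 = 3, d_5 = (13 - 3^2)/4 = 4/4 = 1, a_5 = floor((3 + 3)/1) = 6.
  m_6 = 1*6 - 3 = 3, d_6 = (13 - 3^2)/1 = 4/1 = 4: (m_6, d_6) = (m_1, d_1) = (3, 4), so from here the quotients repeat a_1, ..., a_5; the period length is 5.
So sqrt(13) = [3; (1, 1, 1, 1, 6)] with period length k = 5.
k is odd, so (p_{k-1}, q_{k-1}) only solves x^2 - 13y^2 = -1 and the fundamental solution of x^2 - 13y^2 = 1 is (p_{2k-1}, q_{2k-1}) = (p_9, q_9); compute convergents through index 9, running through the period twice.
Convergents (p_i = a_i*p_{i-1} + p_{i-2}, q_i = a_i*q_{i-1} + q_{i-2} with p_{-2}=0, p_{-1}=1, q_{-2}=1, q_{-1}=0):
  i=0: a_0=3, p_0 = 3*1 + 0 = 3, q_0 = 3*0 + 1 = 1.
  i=1: a_1=1, p_1 = 1*3 + 1 = 4, q_1 = 1*1 + 0 = 1.
  i=2: a_2=1, p_2 = 1*4 + 3 = 7, q_2 = 1*1 + 1 = 2.
  i=3: a_3=1, p_3 = 1*7 + 4 = 11, q_3 = 1*2 + 1 = 3.
  i=4: a_4=1, p_4 = 1*11 + 7 = 18, q_4 = 1*3 + 2 = 5.
  i=5: a_5=6, p_5 = 6*18 + 11 = 119, q_5 = 6*5 + 3 = 33.
  i=6: a_6=1, p_6 = 1*119 + 18 = 137, q_6 = 1*33 + 5 = 38.
  i=7: a_7=1, p_7 = 1*137 + 119 = 256, q_7 = 1*38 + 33 = 71.
  i=8: a_8=1, p_8 = 1*256 + 137 = 393, q_8 = 1*71 + 38 = 109.
  i=9: a_9=1, p_9 = 1*393 + 256 = 649, q_9 = 1*109 + 71 = 180.
Indeed p_4^2 - 13*q_4^2 = 324 - 325 = -1, not +1.
Check: 649^2 - 13*180^2 = 421201 - 421200 = 1, so (x, y) = (649, 180) solves the equation, and by the theorem it is the least positive solution.

(x, y) = (649, 180)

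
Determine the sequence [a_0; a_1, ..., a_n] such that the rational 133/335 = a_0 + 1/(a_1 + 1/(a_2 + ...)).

Run the Euclidean algorithm on 133 and 335; the successive quotients are the partial quotients a_0, a_1, ... (each step inverts the fractional part left over by the previous one):
  133 = 0*335 + 133, so a_0 = 0.
  335 = 2*133 + 69, so a_1 = 2.
  133 = 1*69 + 64, so a_2 = 1.
  69 = 1*64 + 5, so a_3 = 1.
  64 = 12*5 + 4, so a_4 = 12.
  5 = 1*4 + 1, so a_5 = 1.
  4 = 4*1 + 0, so a_6 = 4.
The remainder reaches 0 after 7 divisions, so the expansion has 7 partial quotients, read off in order.

[0; 2, 1, 1, 12, 1, 4]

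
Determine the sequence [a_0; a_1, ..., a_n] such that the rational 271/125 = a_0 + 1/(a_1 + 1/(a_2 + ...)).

Run the Euclidean algorithm on 271 and 125; the successive quotients are the partial quotients a_0, a_1, ... (each step inverts the fractional part left over by the previous one):
  271 = 2*125 + 21, so a_0 = 2.
  125 = 5*21 + 20, so a_1 = 5.
  21 = 1*20 + 1, so a_2 = 1.
  20 = 20*1 + 0, so a_3 = 20.
The remainder reaches 0 after 4 divisions, so the expansion has 4 partial quotients, read off in order.

[2; 5, 1, 20]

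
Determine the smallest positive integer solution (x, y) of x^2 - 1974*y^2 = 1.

(x, y) = (1376255, 30976)

First expand sqrt(1974) as a continued fraction. With x_i = (sqrt(1974) + m_i)/d_i and (m_0, d_0) = (0, 1): a_0 = floor(sqrt(1974)) = 44, since 44^2 = 1936 <= 1974 < 2025 = 45^2.
Iterate m_{i+1} = d_i*a_i - m_i, d_{i+1} = (1974 - m_{i+1}^2)/d_i, a_{i+1} = floor((a_0 + m_{i+1})/d_{i+1}):
  m_1 = 1*44 - 0 = 44, d_1 = (1974 - 44^2)/1 = 38/1 = 38, a_1 = floor((44 + 44)/38) = 2.
  m_2 = 38*2 - 44 = 32, d_2 = (1974 - 32^2)/38 = 950/38 = 25, a_2 = floor((44 + 32)/25) = 3.
  m_3 = 25*3 - 32 = 43, d_3 = (1974 - 43^2)/25 = 125/25 = 5, a_3 = floor((44 + 43)/5) = 17.
  m_4 = 5*17 - 43 = 42, d_4 = (1974 - 42^2)/5 = 210/5 = 42, a_4 = floor((44 + 42)/42) = 2.
  m_5 = 42*2 - 42 = 42, d_5 = (1974 - 42^2)/42 = 210/42 = 5, a_5 = floor((44 + 42)/5) = 17.
  m_6 = 5*17 - 42 = 43, d_6 = (1974 - 43^2)/5 = 125/5 = 25, a_6 = floor((44 + 43)/25) = 3.
  m_7 = 25*3 - 43 = 32, d_7 = (1974 - 32^2)/25 = 950/25 = 38, a_7 = floor((44 + 32)/38) = 2.
  m_8 = 38*2 - 32 = 44, d_8 = (1974 - 44^2)/38 = 38/38 = 1, a_8 = floor((44 + 44)/1) = 88.
  m_9 = 1*88 - 44 = 44, d_9 = (1974 - 44^2)/1 = 38/1 = 38: (m_9, d_9) = (m_1, d_1) = (44, 38), so from here the quotients repeat a_1, ..., a_8; the period length is 8.
So sqrt(1974) = [44; (2, 3, 17, 2, 17, 3, 2, 88)] with period length k = 8.
k is even, so the fundamental solution of x^2 - 1974y^2 = 1 is (p_{k-1}, q_{k-1}) = (p_7, q_7); compute convergents through index 7.
Convergents (p_i = a_i*p_{i-1} + p_{i-2}, q_i = a_i*q_{i-1} + q_{i-2} with p_{-2}=0, p_{-1}=1, q_{-2}=1, q_{-1}=0):
  i=0: a_0=44, p_0 = 44*1 + 0 = 44, q_0 = 44*0 + 1 = 1.
  i=1: a_1=2, p_1 = 2*44 + 1 = 89, q_1 = 2*1 + 0 = 2.
  i=2: a_2=3, p_2 = 3*89 + 44 = 311, q_2 = 3*2 + 1 = 7.
  i=3: a_3=17, p_3 = 17*311 + 89 = 5376, q_3 = 17*7 + 2 = 121.
  i=4: a_4=2, p_4 = 2*5376 + 311 = 11063, q_4 = 2*121 + 7 = 249.
  i=5: a_5=17, p_5 = 17*11063 + 5376 = 193447, q_5 = 17*249 + 121 = 4354.
  i=6: a_6=3, p_6 = 3*193447 + 11063 = 591404, q_6 = 3*4354 + 249 = 13311.
  i=7: a_7=2, p_7 = 2*591404 + 193447 = 1376255, q_7 = 2*13311 + 4354 = 30976.
Check: 1376255^2 - 1974*30976^2 = 1894077825025 - 1894077825024 = 1, so (x, y) = (1376255, 30976) solves the equation, and by the theorem it is the least positive solution.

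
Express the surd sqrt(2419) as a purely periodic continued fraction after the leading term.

Write x_i = (sqrt(2419) + m_i)/d_i with (m_0, d_0) = (0, 1). a_0 = floor(sqrt(2419)) = 49, since 49^2 = 2401 <= 2419 < 2500 = 50^2.
Iterate m_{i+1} = d_i*a_i - m_i, d_{i+1} = (2419 - m_{i+1}^2)/d_i, a_{i+1} = floor((a_0 + m_{i+1})/d_{i+1}):
  m_1 = 1*49 - 0 = 49, d_1 = (2419 - 49^2)/1 = 18/1 = 18, a_1 = floor((49 + 49)/18) = 5.
  m_2 = 18*5 - 49 = 41, d_2 = (2419 - 41^2)/18 = 738/18 = 41, a_2 = floor((49 + 41)/41) = 2.
  m_3 = 41*2 - 41 = 41, d_3 = (2419 - 41^2)/41 = 738/41 = 18, a_3 = floor((49 + 41)/18) = 5.
  m_4 = 18*5 - 41 = 49, d_4 = (2419 - 49^2)/18 = 18/18 = 1, a_4 = floor((49 + 49)/1) = 98.
  m_5 = 1*98 - 49 = 49, d_5 = (2419 - 49^2)/1 = 18/1 = 18: (m_5, d_5) = (m_1, d_1) = (49, 18), so from here the quotients repeat a_1, ..., a_4; the period length is 4.
Hence the expansion of sqrt(2419) is a_0 = 49 followed by the repeating block 5, 2, 5, 98 (period 4).

[49; (5, 2, 5, 98)]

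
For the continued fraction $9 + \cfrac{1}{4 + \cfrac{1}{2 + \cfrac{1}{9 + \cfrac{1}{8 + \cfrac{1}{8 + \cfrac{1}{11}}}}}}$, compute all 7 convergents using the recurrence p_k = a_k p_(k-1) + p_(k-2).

9/1, 37/4, 83/9, 784/85, 6355/689, 51624/5597, 574219/62256

Using the convergent recurrence p_i = a_i*p_{i-1} + p_{i-2}, q_i = a_i*q_{i-1} + q_{i-2} with p_{-2}=0, p_{-1}=1, q_{-2}=1, q_{-1}=0:
  i=0: a_0=9, p_0 = 9*1 + 0 = 9, q_0 = 9*0 + 1 = 1.
  i=1: a_1=4, p_1 = 4*9 + 1 = 37, q_1 = 4*1 + 0 = 4.
  i=2: a_2=2, p_2 = 2*37 + 9 = 83, q_2 = 2*4 + 1 = 9.
  i=3: a_3=9, p_3 = 9*83 + 37 = 784, q_3 = 9*9 + 4 = 85.
  i=4: a_4=8, p_4 = 8*784 + 83 = 6355, q_4 = 8*85 + 9 = 689.
  i=5: a_5=8, p_5 = 8*6355 + 784 = 51624, q_5 = 8*689 + 85 = 5597.
  i=6: a_6=11, p_6 = 11*51624 + 6355 = 574219, q_6 = 11*5597 + 689 = 62256.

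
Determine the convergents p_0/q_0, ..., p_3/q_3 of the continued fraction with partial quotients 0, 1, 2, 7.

0/1, 1/1, 2/3, 15/22

Using the convergent recurrence p_i = a_i*p_{i-1} + p_{i-2}, q_i = a_i*q_{i-1} + q_{i-2} with p_{-2}=0, p_{-1}=1, q_{-2}=1, q_{-1}=0:
  i=0: a_0=0, p_0 = 0*1 + 0 = 0, q_0 = 0*0 + 1 = 1.
  i=1: a_1=1, p_1 = 1*0 + 1 = 1, q_1 = 1*1 + 0 = 1.
  i=2: a_2=2, p_2 = 2*1 + 0 = 2, q_2 = 2*1 + 1 = 3.
  i=3: a_3=7, p_3 = 7*2 + 1 = 15, q_3 = 7*3 + 1 = 22.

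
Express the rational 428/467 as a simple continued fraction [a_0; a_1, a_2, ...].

Run the Euclidean algorithm on 428 and 467; the successive quotients are the partial quotients a_0, a_1, ... (each step inverts the fractional part left over by the previous one):
  428 = 0*467 + 428, so a_0 = 0.
  467 = 1*428 + 39, so a_1 = 1.
  428 = 10*39 + 38, so a_2 = 10.
  39 = 1*38 + 1, so a_3 = 1.
  38 = 38*1 + 0, so a_4 = 38.
The remainder reaches 0 after 5 divisions, so the expansion has 5 partial quotients, read off in order.

[0; 1, 10, 1, 38]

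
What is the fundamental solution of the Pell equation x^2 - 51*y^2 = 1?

(x, y) = (50, 7)

First expand sqrt(51) as a continued fraction. With x_i = (sqrt(51) + m_i)/d_i and (m_0, d_0) = (0, 1): a_0 = floor(sqrt(51)) = 7, since 7^2 = 49 <= 51 < 64 = 8^2.
Iterate m_{i+1} = d_i*a_i - m_i, d_{i+1} = (51 - m_{i+1}^2)/d_i, a_{i+1} = floor((a_0 + m_{i+1})/d_{i+1}):
  m_1 = 1*7 - 0 = 7, d_1 = (51 - 7^2)/1 = 2/1 = 2, a_1 = floor((7 + 7)/2) = 7.
  m_2 = 2*7 - 7 = 7, d_2 = (51 - 7^2)/2 = 2/2 = 1, a_2 = floor((7 + 7)/1) = 14.
  m_3 = 1*14 - 7 = 7, d_3 = (51 - 7^2)/1 = 2/1 = 2: (m_3, d_3) = (m_1, d_1) = (7, 2), so from here the quotients repeat a_1, a_2; the period length is 2.
So sqrt(51) = [7; (7, 14)] with period length k = 2.
k is even, so the fundamental solution of x^2 - 51y^2 = 1 is (p_{k-1}, q_{k-1}) = (p_1, q_1); compute convergents through index 1.
Convergents (p_i = a_i*p_{i-1} + p_{i-2}, q_i = a_i*q_{i-1} + q_{i-2} with p_{-2}=0, p_{-1}=1, q_{-2}=1, q_{-1}=0):
  i=0: a_0=7, p_0 = 7*1 + 0 = 7, q_0 = 7*0 + 1 = 1.
  i=1: a_1=7, p_1 = 7*7 + 1 = 50, q_1 = 7*1 + 0 = 7.
Check: 50^2 - 51*7^2 = 2500 - 2499 = 1, so (x, y) = (50, 7) solves the equation, and by the theorem it is the least positive solution.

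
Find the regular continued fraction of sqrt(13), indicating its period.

Write x_i = (sqrt(13) + m_i)/d_i with (m_0, d_0) = (0, 1). a_0 = floor(sqrt(13)) = 3, since 3^2 = 9 <= 13 < 16 = 4^2.
Iterate m_{i+1} = d_i*a_i - m_i, d_{i+1} = (13 - m_{i+1}^2)/d_i, a_{i+1} = floor((a_0 + m_{i+1})/d_{i+1}):
  m_1 = 1*3 - 0 = 3, d_1 = (13 - 3^2)/1 = 4/1 = 4, a_1 = floor((3 + 3)/4) = 1.
  m_2 = 4*1 - 3 = 1, d_2 = (13 - 1^2)/4 = 12/4 = 3, a_2 = floor((3 + 1)/3) = 1.
  m_3 = 3*1 - 1 = 2, d_3 = (13 - 2^2)/3 = 9/3 = 3, a_3 = floor((3 + 2)/3) = 1.
  m_4 = 3*1 - 2 = 1, d_4 = (13 - 1^2)/3 = 12/3 = 4, a_4 = floor((3 + 1)/4) = 1.
  m_5 = 4*1 - 1 = 3, d_5 = (13 - 3^2)/4 = 4/4 = 1, a_5 = floor((3 + 3)/1) = 6.
  m_6 = 1*6 - 3 = 3, d_6 = (13 - 3^2)/1 = 4/1 = 4: (m_6, d_6) = (m_1, d_1) = (3, 4), so from here the quotients repeat a_1, ..., a_5; the period length is 5.
Hence the expansion of sqrt(13) is a_0 = 3 followed by the repeating block 1, 1, 1, 1, 6 (period 5).

[3; (1, 1, 1, 1, 6)]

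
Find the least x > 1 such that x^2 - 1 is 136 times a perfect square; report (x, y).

First expand sqrt(136) as a continued fraction. With x_i = (sqrt(136) + m_i)/d_i and (m_0, d_0) = (0, 1): a_0 = floor(sqrt(136)) = 11, since 11^2 = 121 <= 136 < 144 = 12^2.
Iterate m_{i+1} = d_i*a_i - m_i, d_{i+1} = (136 - m_{i+1}^2)/d_i, a_{i+1} = floor((a_0 + m_{i+1})/d_{i+1}):
  m_1 = 1*11 - 0 = 11, d_1 = (136 - 11^2)/1 = 15/1 = 15, a_1 = floor((11 + 11)/15) = 1.
  m_2 = 15*1 - 11 = 4, d_2 = (136 - 4^2)/15 = 120/15 = 8, a_2 = floor((11 + 4)/8) = 1.
  m_3 = 8*1 - 4 = 4, d_3 = (136 - 4^2)/8 = 120/8 = 15, a_3 = floor((11 + 4)/15) = 1.
  m_4 = 15*1 - 4 = 11, d_4 = (136 - 11^2)/15 = 15/15 = 1, a_4 = floor((11 + 11)/1) = 22.
  m_5 = 1*22 - 11 = 11, d_5 = (136 - 11^2)/1 = 15/1 = 15: (m_5, d_5) = (m_1, d_1) = (11, 15), so from here the quotients repeat a_1, ..., a_4; the period length is 4.
So sqrt(136) = [11; (1, 1, 1, 22)] with period length k = 4.
k is even, so the fundamental solution of x^2 - 136y^2 = 1 is (p_{k-1}, q_{k-1}) = (p_3, q_3); compute convergents through index 3.
Convergents (p_i = a_i*p_{i-1} + p_{i-2}, q_i = a_i*q_{i-1} + q_{i-2} with p_{-2}=0, p_{-1}=1, q_{-2}=1, q_{-1}=0):
  i=0: a_0=11, p_0 = 11*1 + 0 = 11, q_0 = 11*0 + 1 = 1.
  i=1: a_1=1, p_1 = 1*11 + 1 = 12, q_1 = 1*1 + 0 = 1.
  i=2: a_2=1, p_2 = 1*12 + 11 = 23, q_2 = 1*1 + 1 = 2.
  i=3: a_3=1, p_3 = 1*23 + 12 = 35, q_3 = 1*2 + 1 = 3.
Check: 35^2 - 136*3^2 = 1225 - 1224 = 1, so (x, y) = (35, 3) solves the equation, and by the theorem it is the least positive solution.

(x, y) = (35, 3)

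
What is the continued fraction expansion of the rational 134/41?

Run the Euclidean algorithm on 134 and 41; the successive quotients are the partial quotients a_0, a_1, ... (each step inverts the fractional part left over by the previous one):
  134 = 3*41 + 11, so a_0 = 3.
  41 = 3*11 + 8, so a_1 = 3.
  11 = 1*8 + 3, so a_2 = 1.
  8 = 2*3 + 2, so a_3 = 2.
  3 = 1*2 + 1, so a_4 = 1.
  2 = 2*1 + 0, so a_5 = 2.
The remainder reaches 0 after 6 divisions, so the expansion has 6 partial quotients, read off in order.

[3; 3, 1, 2, 1, 2]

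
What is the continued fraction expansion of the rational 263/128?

Run the Euclidean algorithm on 263 and 128; the successive quotients are the partial quotients a_0, a_1, ... (each step inverts the fractional part left over by the previous one):
  263 = 2*128 + 7, so a_0 = 2.
  128 = 18*7 + 2, so a_1 = 18.
  7 = 3*2 + 1, so a_2 = 3.
  2 = 2*1 + 0, so a_3 = 2.
The remainder reaches 0 after 4 divisions, so the expansion has 4 partial quotients, read off in order.

[2; 18, 3, 2]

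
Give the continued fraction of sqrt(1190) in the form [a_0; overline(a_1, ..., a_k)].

[34; overline(2, 68)]

Write x_i = (sqrt(1190) + m_i)/d_i with (m_0, d_0) = (0, 1). a_0 = floor(sqrt(1190)) = 34, since 34^2 = 1156 <= 1190 < 1225 = 35^2.
Iterate m_{i+1} = d_i*a_i - m_i, d_{i+1} = (1190 - m_{i+1}^2)/d_i, a_{i+1} = floor((a_0 + m_{i+1})/d_{i+1}):
  m_1 = 1*34 - 0 = 34, d_1 = (1190 - 34^2)/1 = 34/1 = 34, a_1 = floor((34 + 34)/34) = 2.
  m_2 = 34*2 - 34 = 34, d_2 = (1190 - 34^2)/34 = 34/34 = 1, a_2 = floor((34 + 34)/1) = 68.
  m_3 = 1*68 - 34 = 34, d_3 = (1190 - 34^2)/1 = 34/1 = 34: (m_3, d_3) = (m_1, d_1) = (34, 34), so from here the quotients repeat a_1, a_2; the period length is 2.
Hence the expansion of sqrt(1190) is a_0 = 34 followed by the repeating block 2, 68 (period 2).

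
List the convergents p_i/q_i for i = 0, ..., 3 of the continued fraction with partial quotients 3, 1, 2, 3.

3/1, 4/1, 11/3, 37/10

Using the convergent recurrence p_i = a_i*p_{i-1} + p_{i-2}, q_i = a_i*q_{i-1} + q_{i-2} with p_{-2}=0, p_{-1}=1, q_{-2}=1, q_{-1}=0:
  i=0: a_0=3, p_0 = 3*1 + 0 = 3, q_0 = 3*0 + 1 = 1.
  i=1: a_1=1, p_1 = 1*3 + 1 = 4, q_1 = 1*1 + 0 = 1.
  i=2: a_2=2, p_2 = 2*4 + 3 = 11, q_2 = 2*1 + 1 = 3.
  i=3: a_3=3, p_3 = 3*11 + 4 = 37, q_3 = 3*3 + 1 = 10.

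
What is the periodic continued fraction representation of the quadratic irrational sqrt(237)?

Write x_i = (sqrt(237) + m_i)/d_i with (m_0, d_0) = (0, 1). a_0 = floor(sqrt(237)) = 15, since 15^2 = 225 <= 237 < 256 = 16^2.
Iterate m_{i+1} = d_i*a_i - m_i, d_{i+1} = (237 - m_{i+1}^2)/d_i, a_{i+1} = floor((a_0 + m_{i+1})/d_{i+1}):
  m_1 = 1*15 - 0 = 15, d_1 = (237 - 15^2)/1 = 12/1 = 12, a_1 = floor((15 + 15)/12) = 2.
  m_2 = 12*2 - 15 = 9, d_2 = (237 - 9^2)/12 = 156/12 = 13, a_2 = floor((15 + 9)/13) = 1.
  m_3 = 13*1 - 9 = 4, d_3 = (237 - 4^2)/13 = 221/13 = 17, a_3 = floor((15 + 4)/17) = 1.
  m_4 = 17*1 - 4 = 13, d_4 = (237 - 13^2)/17 = 68/17 = 4, a_4 = floor((15 + 13)/4) = 7.
  m_5 = 4*7 - 13 = 15, d_5 = (237 - 15^2)/4 = 12/4 = 3, a_5 = floor((15 + 15)/3) = 10.
  m_6 = 3*10 - 15 = 15, d_6 = (237 - 15^2)/3 = 12/3 = 4, a_6 = floor((15 + 15)/4) = 7.
  m_7 = 4*7 - 15 = 13, d_7 = (237 - 13^2)/4 = 68/4 = 17, a_7 = floor((15 + 13)/17) = 1.
  m_8 = 17*1 - 13 = 4, d_8 = (237 - 4^2)/17 = 221/17 = 13, a_8 = floor((15 + 4)/13) = 1.
  m_9 = 13*1 - 4 = 9, d_9 = (237 - 9^2)/13 = 156/13 = 12, a_9 = floor((15 + 9)/12) = 2.
  m_10 = 12*2 - 9 = 15, d_10 = (237 - 15^2)/12 = 12/12 = 1, a_10 = floor((15 + 15)/1) = 30.
  m_11 = 1*30 - 15 = 15, d_11 = (237 - 15^2)/1 = 12/1 = 12: (m_11, d_11) = (m_1, d_1) = (15, 12), so from here the quotients repeat a_1, ..., a_10; the period length is 10.
Hence the expansion of sqrt(237) is a_0 = 15 followed by the repeating block 2, 1, 1, 7, 10, 7, 1, 1, 2, 30 (period 10).

[15; (2, 1, 1, 7, 10, 7, 1, 1, 2, 30)]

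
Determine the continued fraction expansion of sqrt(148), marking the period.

[12; (6, 24)]

Write x_i = (sqrt(148) + m_i)/d_i with (m_0, d_0) = (0, 1). a_0 = floor(sqrt(148)) = 12, since 12^2 = 144 <= 148 < 169 = 13^2.
Iterate m_{i+1} = d_i*a_i - m_i, d_{i+1} = (148 - m_{i+1}^2)/d_i, a_{i+1} = floor((a_0 + m_{i+1})/d_{i+1}):
  m_1 = 1*12 - 0 = 12, d_1 = (148 - 12^2)/1 = 4/1 = 4, a_1 = floor((12 + 12)/4) = 6.
  m_2 = 4*6 - 12 = 12, d_2 = (148 - 12^2)/4 = 4/4 = 1, a_2 = floor((12 + 12)/1) = 24.
  m_3 = 1*24 - 12 = 12, d_3 = (148 - 12^2)/1 = 4/1 = 4: (m_3, d_3) = (m_1, d_1) = (12, 4), so from here the quotients repeat a_1, a_2; the period length is 2.
Hence the expansion of sqrt(148) is a_0 = 12 followed by the repeating block 6, 24 (period 2).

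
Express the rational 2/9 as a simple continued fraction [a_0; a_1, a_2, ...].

[0; 4, 2]

Run the Euclidean algorithm on 2 and 9; the successive quotients are the partial quotients a_0, a_1, ... (each step inverts the fractional part left over by the previous one):
  2 = 0*9 + 2, so a_0 = 0.
  9 = 4*2 + 1, so a_1 = 4.
  2 = 2*1 + 0, so a_2 = 2.
The remainder reaches 0 after 3 divisions, so the expansion has 3 partial quotients, read off in order.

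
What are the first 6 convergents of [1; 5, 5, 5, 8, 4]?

1/1, 6/5, 31/26, 161/135, 1319/1106, 5437/4559

Using the convergent recurrence p_i = a_i*p_{i-1} + p_{i-2}, q_i = a_i*q_{i-1} + q_{i-2} with p_{-2}=0, p_{-1}=1, q_{-2}=1, q_{-1}=0:
  i=0: a_0=1, p_0 = 1*1 + 0 = 1, q_0 = 1*0 + 1 = 1.
  i=1: a_1=5, p_1 = 5*1 + 1 = 6, q_1 = 5*1 + 0 = 5.
  i=2: a_2=5, p_2 = 5*6 + 1 = 31, q_2 = 5*5 + 1 = 26.
  i=3: a_3=5, p_3 = 5*31 + 6 = 161, q_3 = 5*26 + 5 = 135.
  i=4: a_4=8, p_4 = 8*161 + 31 = 1319, q_4 = 8*135 + 26 = 1106.
  i=5: a_5=4, p_5 = 4*1319 + 161 = 5437, q_5 = 4*1106 + 135 = 4559.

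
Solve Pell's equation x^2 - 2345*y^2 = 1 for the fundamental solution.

First expand sqrt(2345) as a continued fraction. With x_i = (sqrt(2345) + m_i)/d_i and (m_0, d_0) = (0, 1): a_0 = floor(sqrt(2345)) = 48, since 48^2 = 2304 <= 2345 < 2401 = 49^2.
Iterate m_{i+1} = d_i*a_i - m_i, d_{i+1} = (2345 - m_{i+1}^2)/d_i, a_{i+1} = floor((a_0 + m_{i+1})/d_{i+1}):
  m_1 = 1*48 - 0 = 48, d_1 = (2345 - 48^2)/1 = 41/1 = 41, a_1 = floor((48 + 48)/41) = 2.
  m_2 = 41*2 - 48 = 34, d_2 = (2345 - 34^2)/41 = 1189/41 = 29, a_2 = floor((48 + 34)/29) = 2.
  m_3 = 29*2 - 34 = 24, d_3 = (2345 - 24^2)/29 = 1769/29 = 61, a_3 = floor((48 + 24)/61) = 1.
  m_4 = 61*1 - 24 = 37, d_4 = (2345 - 37^2)/61 = 976/61 = 16, a_4 = floor((48 + 37)/16) = 5.
  m_5 = 16*5 - 37 = 43, d_5 = (2345 - 43^2)/16 = 496/16 = 31, a_5 = floor((48 + 43)/31) = 2.
  m_6 = 31*2 - 43 = 19, d_6 = (2345 - 19^2)/31 = 1984/31 = 64, a_6 = floor((48 + 19)/64) = 1.
  m_7 = 64*1 - 19 = 45, d_7 = (2345 - 45^2)/64 = 320/64 = 5, a_7 = floor((48 + 45)/5) = 18.
  m_8 = 5*18 - 45 = 45, d_8 = (2345 - 45^2)/5 = 320/5 = 64, a_8 = floor((48 + 45)/64) = 1.
  m_9 = 64*1 - 45 = 19, d_9 = (2345 - 19^2)/64 = 1984/64 = 31, a_9 = floor((48 + 19)/31) = 2.
  m_10 = 31*2 - 19 = 43, d_10 = (2345 - 43^2)/31 = 496/31 = 16, a_10 = floor((48 + 43)/16) = 5.
  m_11 = 16*5 - 43 = 37, d_11 = (2345 - 37^2)/16 = 976/16 = 61, a_11 = floor((48 + 37)/61) = 1.
  m_12 = 61*1 - 37 = 24, d_12 = (2345 - 24^2)/61 = 1769/61 = 29, a_12 = floor((48 + 24)/29) = 2.
  m_13 = 29*2 - 24 = 34, d_13 = (2345 - 34^2)/29 = 1189/29 = 41, a_13 = floor((48 + 34)/41) = 2.
  m_14 = 41*2 - 34 = 48, d_14 = (2345 - 48^2)/41 = 41/41 = 1, a_14 = floor((48 + 48)/1) = 96.
  m_15 = 1*96 - 48 = 48, d_15 = (2345 - 48^2)/1 = 41/1 = 41: (m_15, d_15) = (m_1, d_1) = (48, 41), so from here the quotients repeat a_1, ..., a_14; the period length is 14.
So sqrt(2345) = [48; (2, 2, 1, 5, 2, 1, 18, 1, 2, 5, 1, 2, 2, 96)] with period length k = 14.
k is even, so the fundamental solution of x^2 - 2345y^2 = 1 is (p_{k-1}, q_{k-1}) = (p_13, q_13); compute convergents through index 13.
Convergents (p_i = a_i*p_{i-1} + p_{i-2}, q_i = a_i*q_{i-1} + q_{i-2} with p_{-2}=0, p_{-1}=1, q_{-2}=1, q_{-1}=0):
  i=0: a_0=48, p_0 = 48*1 + 0 = 48, q_0 = 48*0 + 1 = 1.
  i=1: a_1=2, p_1 = 2*48 + 1 = 97, q_1 = 2*1 + 0 = 2.
  i=2: a_2=2, p_2 = 2*97 + 48 = 242, q_2 = 2*2 + 1 = 5.
  i=3: a_3=1, p_3 = 1*242 + 97 = 339, q_3 = 1*5 + 2 = 7.
  i=4: a_4=5, p_4 = 5*339 + 242 = 1937, q_4 = 5*7 + 5 = 40.
  i=5: a_5=2, p_5 = 2*1937 + 339 = 4213, q_5 = 2*40 + 7 = 87.
  i=6: a_6=1, p_6 = 1*4213 + 1937 = 6150, q_6 = 1*87 + 40 = 127.
  i=7: a_7=18, p_7 = 18*6150 + 4213 = 114913, q_7 = 18*127 + 87 = 2373.
  i=8: a_8=1, p_8 = 1*114913 + 6150 = 121063, q_8 = 1*2373 + 127 = 2500.
  i=9: a_9=2, p_9 = 2*121063 + 114913 = 357039, q_9 = 2*2500 + 2373 = 7373.
  i=10: a_10=5, p_10 = 5*357039 + 121063 = 1906258, q_10 = 5*7373 + 2500 = 39365.
  i=11: a_11=1, p_11 = 1*1906258 + 357039 = 2263297, q_11 = 1*39365 + 7373 = 46738.
  i=12: a_12=2, p_12 = 2*2263297 + 1906258 = 6432852, q_12 = 2*46738 + 39365 = 132841.
  i=13: a_13=2, p_13 = 2*6432852 + 2263297 = 15129001, q_13 = 2*132841 + 46738 = 312420.
Check: 15129001^2 - 2345*312420^2 = 228886671258001 - 228886671258000 = 1, so (x, y) = (15129001, 312420) solves the equation, and by the theorem it is the least positive solution.

(x, y) = (15129001, 312420)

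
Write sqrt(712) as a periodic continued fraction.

[26; (1, 2, 6, 2, 1, 52)]

Write x_i = (sqrt(712) + m_i)/d_i with (m_0, d_0) = (0, 1). a_0 = floor(sqrt(712)) = 26, since 26^2 = 676 <= 712 < 729 = 27^2.
Iterate m_{i+1} = d_i*a_i - m_i, d_{i+1} = (712 - m_{i+1}^2)/d_i, a_{i+1} = floor((a_0 + m_{i+1})/d_{i+1}):
  m_1 = 1*26 - 0 = 26, d_1 = (712 - 26^2)/1 = 36/1 = 36, a_1 = floor((26 + 26)/36) = 1.
  m_2 = 36*1 - 26 = 10, d_2 = (712 - 10^2)/36 = 612/36 = 17, a_2 = floor((26 + 10)/17) = 2.
  m_3 = 17*2 - 10 = 24, d_3 = (712 - 24^2)/17 = 136/17 = 8, a_3 = floor((26 + 24)/8) = 6.
  m_4 = 8*6 - 24 = 24, d_4 = (712 - 24^2)/8 = 136/8 = 17, a_4 = floor((26 + 24)/17) = 2.
  m_5 = 17*2 - 24 = 10, d_5 = (712 - 10^2)/17 = 612/17 = 36, a_5 = floor((26 + 10)/36) = 1.
  m_6 = 36*1 - 10 = 26, d_6 = (712 - 26^2)/36 = 36/36 = 1, a_6 = floor((26 + 26)/1) = 52.
  m_7 = 1*52 - 26 = 26, d_7 = (712 - 26^2)/1 = 36/1 = 36: (m_7, d_7) = (m_1, d_1) = (26, 36), so from here the quotients repeat a_1, ..., a_6; the period length is 6.
Hence the expansion of sqrt(712) is a_0 = 26 followed by the repeating block 1, 2, 6, 2, 1, 52 (period 6).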